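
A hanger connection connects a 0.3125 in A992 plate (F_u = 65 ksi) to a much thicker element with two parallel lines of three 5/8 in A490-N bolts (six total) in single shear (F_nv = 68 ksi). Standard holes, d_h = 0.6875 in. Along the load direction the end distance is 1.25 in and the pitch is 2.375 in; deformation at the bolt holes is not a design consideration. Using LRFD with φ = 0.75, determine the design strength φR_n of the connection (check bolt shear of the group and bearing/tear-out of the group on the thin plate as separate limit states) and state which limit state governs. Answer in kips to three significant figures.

93.9 kips (bolt shear governs)

Bolt shear: A_b = π·0.625²/4 = 0.3068 in²; R_n = 68 × 0.3068 × 6 × 1 = 125.2 kips → 0.75 × 125.2 = 93.9 kips.
Bearing (1.5 l_c t F_u ≤ 3.0 d t F_u): upper limit = 3.0·0.625·0.3125·65 = 38.09 kips.
  Edge l_c = 1.25 − 0.6875/2 = 0.9062 → r_n = 27.61 kips; interior l_c = 2.375 − 0.6875 = 1.688 → r_n = 38.09 kips.
  R_n,bearing = 2·27.61 + 4·38.09 = 207.6 kips → 0.75 × 207.6 = 156 kips.
Bolt shear governs: 93.9 kips.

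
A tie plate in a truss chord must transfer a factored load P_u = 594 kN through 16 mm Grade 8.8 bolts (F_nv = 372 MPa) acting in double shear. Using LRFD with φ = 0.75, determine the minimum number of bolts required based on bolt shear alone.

6 bolts

A_b = π·16²/4 = 201.1 mm².
Per-bolt design strength φR_n = 0.75 × 372 × 201.1 × 2 / 1000 = 112.2 kN.
n ≥ 594 / 112.2 = 5.294 → use 6 bolts.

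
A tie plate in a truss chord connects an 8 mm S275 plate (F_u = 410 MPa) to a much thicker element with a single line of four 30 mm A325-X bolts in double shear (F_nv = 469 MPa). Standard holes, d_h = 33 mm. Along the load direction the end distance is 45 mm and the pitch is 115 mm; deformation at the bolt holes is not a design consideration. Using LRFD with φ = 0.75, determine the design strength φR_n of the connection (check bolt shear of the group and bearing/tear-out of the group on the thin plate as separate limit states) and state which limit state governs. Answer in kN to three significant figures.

Bolt shear: A_b = π·30²/4 = 706.9 mm²; R_n = 469 × 706.9 × 4 × 2 / 1000 = 2652 kN → 0.75 × 2652 = 1990 kN.
Bearing (1.5 l_c t F_u ≤ 3.0 d t F_u): upper limit = 3.0·30·8·410 / 1000 = 295.2 kN.
  Edge l_c = 45 − 33/2 = 28.5 → r_n = 140.2 kN; interior l_c = 115 − 33 = 82 → r_n = 295.2 kN.
  R_n,bearing = 1·140.2 + 3·295.2 = 1026 kN → 0.75 × 1026 = 769 kN.
Bearing governs: 769 kN.

769 kN (bearing governs)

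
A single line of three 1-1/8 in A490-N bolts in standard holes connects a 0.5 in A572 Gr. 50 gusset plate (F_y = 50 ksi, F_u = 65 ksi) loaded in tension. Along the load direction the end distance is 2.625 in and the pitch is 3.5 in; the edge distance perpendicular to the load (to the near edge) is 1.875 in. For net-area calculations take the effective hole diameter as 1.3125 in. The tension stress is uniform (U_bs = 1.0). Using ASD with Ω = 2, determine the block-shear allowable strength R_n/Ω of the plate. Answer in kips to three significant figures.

81.7 kips

Shear plane L_v = 2.625 + 2·3.5 = 9.625 in; A_gv = 9.625 × 0.5 = 4.812 in².
A_nv = (9.625 − 2.5·1.3125) × 0.5 = 3.172 in².
A_nt = (1.875 − 0.5·1.3125) × 0.5 = 0.6094 in².
0.6 F_u A_nv = 123.7 kips; 0.6 F_y A_gv = 144.4 kips → shear rupture governs the shear term.
R_n = 123.7 + 1.0 × 65 × 0.6094 = 163.3 kips.
Allowable strength R_n/Ω = 163.3 / 2 = 81.7 kips.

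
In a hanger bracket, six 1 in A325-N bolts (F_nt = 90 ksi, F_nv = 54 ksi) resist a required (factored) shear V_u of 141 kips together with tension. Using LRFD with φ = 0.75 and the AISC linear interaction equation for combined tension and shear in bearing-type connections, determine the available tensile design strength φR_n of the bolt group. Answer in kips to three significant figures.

179 kips

A_b = π·1²/4 = 0.7854 in²; f_rv = 141 / (6 × 0.7854) = 29.92 ksi.
F'_nt = 1.3 F_nt − (F_nt / φF_nv) f_rv = 1.3·90 − (90/(0.75·54))·29.92 = 50.51 ksi, capped at F_nt → F'_nt = 50.51 ksi.
R_n = F'_nt · A_b · n = 50.51 × 0.7854 × 6 = 238 kips.
Design strength φR_n = 0.75 × 238 = 179 kips.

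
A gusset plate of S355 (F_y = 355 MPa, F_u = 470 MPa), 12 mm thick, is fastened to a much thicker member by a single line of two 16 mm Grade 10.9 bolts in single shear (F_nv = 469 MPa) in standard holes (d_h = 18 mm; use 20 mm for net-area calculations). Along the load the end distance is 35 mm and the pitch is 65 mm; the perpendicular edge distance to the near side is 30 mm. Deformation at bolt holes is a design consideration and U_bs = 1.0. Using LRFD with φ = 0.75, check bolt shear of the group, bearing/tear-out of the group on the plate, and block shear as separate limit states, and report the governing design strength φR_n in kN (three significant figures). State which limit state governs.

141 kN (bolt shear governs)

Bolt shear: A_b = π·16²/4 = 201.1 mm²; R_n = 469 × 201.1 × 2 × 1 / 1000 = 188.6 kN → 0.75 × 188.6 = 141 kN.
Bearing: edge l_c = 26, r_n = 176 kN; interior l_c = 47, r_n = 216.6 kN; R_n = 176 + 1·216.6 = 392.5 kN → 294 kN.
Block shear: A_gv = 1200, A_nv = 840, A_nt = 240 mm²; R_n = min(0.6F_uA_nv, 0.6F_yA_gv) + U_bs·F_u·A_nt = 349.7 kN → 262 kN.
Bolt shear governs: 141 kN.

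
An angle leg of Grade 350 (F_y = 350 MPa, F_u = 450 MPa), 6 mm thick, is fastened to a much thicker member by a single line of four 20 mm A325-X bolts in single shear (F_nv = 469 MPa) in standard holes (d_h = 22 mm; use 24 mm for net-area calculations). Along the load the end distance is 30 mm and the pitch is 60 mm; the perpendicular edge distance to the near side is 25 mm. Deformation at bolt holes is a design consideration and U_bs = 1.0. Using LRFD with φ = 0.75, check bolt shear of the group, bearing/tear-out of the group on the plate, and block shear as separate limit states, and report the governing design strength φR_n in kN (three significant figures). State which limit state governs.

Bolt shear: A_b = π·20²/4 = 314.2 mm²; R_n = 469 × 314.2 × 4 × 1 / 1000 = 589.4 kN → 0.75 × 589.4 = 442 kN.
Bearing: edge l_c = 19, r_n = 61.56 kN; interior l_c = 38, r_n = 123.1 kN; R_n = 61.56 + 3·123.1 = 430.9 kN → 323 kN.
Block shear: A_gv = 1260, A_nv = 756, A_nt = 78 mm²; R_n = min(0.6F_uA_nv, 0.6F_yA_gv) + U_bs·F_u·A_nt = 239.2 kN → 179 kN.
Block shear governs: 179 kN.

179 kN (block shear governs)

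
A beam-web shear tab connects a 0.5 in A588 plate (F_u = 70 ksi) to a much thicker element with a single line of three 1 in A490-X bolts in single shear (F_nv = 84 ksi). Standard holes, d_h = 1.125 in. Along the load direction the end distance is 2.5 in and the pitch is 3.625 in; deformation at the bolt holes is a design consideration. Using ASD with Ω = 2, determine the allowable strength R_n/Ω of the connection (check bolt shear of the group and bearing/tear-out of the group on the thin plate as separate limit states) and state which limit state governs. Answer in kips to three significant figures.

99 kips (bolt shear governs)

Bolt shear: A_b = π·1²/4 = 0.7854 in²; R_n = 84 × 0.7854 × 3 × 1 = 197.9 kips → 197.9 / 2 = 99 kips.
Bearing (1.2 l_c t F_u ≤ 2.4 d t F_u): upper limit = 2.4·1·0.5·70 = 84 kips.
  Edge l_c = 2.5 − 1.125/2 = 1.938 → r_n = 81.37 kips; interior l_c = 3.625 − 1.125 = 2.5 → r_n = 84 kips.
  R_n,bearing = 1·81.37 + 2·84 = 249.4 kips → 249.4 / 2 = 125 kips.
Bolt shear governs: 99 kips.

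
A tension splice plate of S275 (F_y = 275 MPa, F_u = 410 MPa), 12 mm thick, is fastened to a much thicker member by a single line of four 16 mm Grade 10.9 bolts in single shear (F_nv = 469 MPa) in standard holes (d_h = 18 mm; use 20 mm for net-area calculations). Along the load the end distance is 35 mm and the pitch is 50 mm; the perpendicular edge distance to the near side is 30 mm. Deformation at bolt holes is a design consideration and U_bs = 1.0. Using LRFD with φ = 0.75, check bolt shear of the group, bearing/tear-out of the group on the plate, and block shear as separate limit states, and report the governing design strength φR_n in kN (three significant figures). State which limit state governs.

Bolt shear: A_b = π·16²/4 = 201.1 mm²; R_n = 469 × 201.1 × 4 × 1 / 1000 = 377.2 kN → 0.75 × 377.2 = 283 kN.
Bearing: edge l_c = 26, r_n = 153.5 kN; interior l_c = 32, r_n = 188.9 kN; R_n = 153.5 + 3·188.9 = 720.3 kN → 540 kN.
Block shear: A_gv = 2220, A_nv = 1380, A_nt = 240 mm²; R_n = min(0.6F_uA_nv, 0.6F_yA_gv) + U_bs·F_u·A_nt = 437.9 kN → 328 kN.
Bolt shear governs: 283 kN.

283 kN (bolt shear governs)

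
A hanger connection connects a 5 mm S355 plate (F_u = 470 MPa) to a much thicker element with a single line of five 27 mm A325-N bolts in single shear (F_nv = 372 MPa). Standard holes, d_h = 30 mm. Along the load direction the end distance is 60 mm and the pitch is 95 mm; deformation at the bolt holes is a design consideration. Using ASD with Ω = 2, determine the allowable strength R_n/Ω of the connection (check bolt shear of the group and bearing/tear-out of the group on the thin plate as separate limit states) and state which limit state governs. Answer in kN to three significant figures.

Bolt shear: A_b = π·27²/4 = 572.6 mm²; R_n = 372 × 572.6 × 5 × 1 / 1000 = 1065 kN → 1065 / 2 = 532 kN.
Bearing (1.2 l_c t F_u ≤ 2.4 d t F_u): upper limit = 2.4·27·5·470 / 1000 = 152.3 kN.
  Edge l_c = 60 − 30/2 = 45 → r_n = 126.9 kN; interior l_c = 95 − 30 = 65 → r_n = 152.3 kN.
  R_n,bearing = 1·126.9 + 4·152.3 = 736 kN → 736 / 2 = 368 kN.
Bearing governs: 368 kN.

368 kN (bearing governs)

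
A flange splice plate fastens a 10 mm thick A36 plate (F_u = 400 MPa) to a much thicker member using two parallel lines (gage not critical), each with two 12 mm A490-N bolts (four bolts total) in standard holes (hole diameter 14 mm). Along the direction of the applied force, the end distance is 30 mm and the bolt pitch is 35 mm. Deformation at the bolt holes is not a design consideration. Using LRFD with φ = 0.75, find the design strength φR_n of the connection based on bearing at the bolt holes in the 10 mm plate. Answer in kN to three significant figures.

Per bolt r_n = 1.5 l_c t F_u ≤ 3.0 d t F_u; upper limit = 3.0 × 12 × 10 × 400 / 1000 = 144 kN.
Edge bolt: l_c = 30 − 14/2 = 23 mm → 1.5 × 23 × 10 × 400 / 1000 = 138 → r_n = 138 kN.
Interior bolts: l_c = 35 − 14 = 21 mm → 1.5 × 21 × 10 × 400 / 1000 = 126 → r_n = 126 kN.
R_n = 2 × 138 + 2 × 126 = 528 kN.
Design strength φR_n = 0.75 × 528 = 396 kN.

396 kN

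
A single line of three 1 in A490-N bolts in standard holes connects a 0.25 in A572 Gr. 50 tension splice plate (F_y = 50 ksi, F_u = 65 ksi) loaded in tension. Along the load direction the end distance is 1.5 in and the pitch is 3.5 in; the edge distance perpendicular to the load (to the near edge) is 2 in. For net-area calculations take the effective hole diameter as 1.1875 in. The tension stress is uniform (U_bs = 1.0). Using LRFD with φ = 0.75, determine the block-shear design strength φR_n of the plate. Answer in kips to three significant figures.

Shear plane L_v = 1.5 + 2·3.5 = 8.5 in; A_gv = 8.5 × 0.25 = 2.125 in².
A_nv = (8.5 − 2.5·1.1875) × 0.25 = 1.383 in².
A_nt = (2 − 0.5·1.1875) × 0.25 = 0.3516 in².
0.6 F_u A_nv = 53.93 kips; 0.6 F_y A_gv = 63.75 kips → shear rupture governs the shear term.
R_n = 53.93 + 1.0 × 65 × 0.3516 = 76.78 kips.
Design strength φR_n = 0.75 × 76.78 = 57.6 kips.

57.6 kips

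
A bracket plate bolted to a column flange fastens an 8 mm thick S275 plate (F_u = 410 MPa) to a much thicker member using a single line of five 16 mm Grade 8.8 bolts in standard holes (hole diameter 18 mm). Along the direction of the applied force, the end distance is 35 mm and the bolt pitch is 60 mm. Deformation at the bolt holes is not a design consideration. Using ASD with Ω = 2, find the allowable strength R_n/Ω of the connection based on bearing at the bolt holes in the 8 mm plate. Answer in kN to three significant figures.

379 kN

Per bolt r_n = 1.5 l_c t F_u ≤ 3.0 d t F_u; upper limit = 3.0 × 16 × 8 × 410 / 1000 = 157.4 kN.
Edge bolt: l_c = 35 − 18/2 = 26 mm → 1.5 × 26 × 8 × 410 / 1000 = 127.9 → r_n = 127.9 kN.
Interior bolts: l_c = 60 − 18 = 42 mm → 1.5 × 42 × 8 × 410 / 1000 = 206.6 → r_n = 157.4 kN.
R_n = 1 × 127.9 + 4 × 157.4 = 757.7 kN.
Allowable strength R_n/Ω = 757.7 / 2 = 379 kN.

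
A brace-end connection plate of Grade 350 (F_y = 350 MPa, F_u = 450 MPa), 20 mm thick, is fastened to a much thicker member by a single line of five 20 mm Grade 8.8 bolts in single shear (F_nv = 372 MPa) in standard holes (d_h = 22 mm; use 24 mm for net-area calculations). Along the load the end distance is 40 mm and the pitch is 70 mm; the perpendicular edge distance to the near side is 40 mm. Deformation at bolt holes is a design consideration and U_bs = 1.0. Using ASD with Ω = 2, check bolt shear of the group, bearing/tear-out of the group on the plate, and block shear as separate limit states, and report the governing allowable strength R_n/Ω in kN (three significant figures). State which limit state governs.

292 kN (bolt shear governs)

Bolt shear: A_b = π·20²/4 = 314.2 mm²; R_n = 372 × 314.2 × 5 × 1 / 1000 = 584.3 kN → 584.3 / 2 = 292 kN.
Bearing: edge l_c = 29, r_n = 313.2 kN; interior l_c = 48, r_n = 432 kN; R_n = 313.2 + 4·432 = 2041 kN → 1020 kN.
Block shear: A_gv = 6400, A_nv = 4240, A_nt = 560 mm²; R_n = min(0.6F_uA_nv, 0.6F_yA_gv) + U_bs·F_u·A_nt = 1397 kN → 698 kN.
Bolt shear governs: 292 kN.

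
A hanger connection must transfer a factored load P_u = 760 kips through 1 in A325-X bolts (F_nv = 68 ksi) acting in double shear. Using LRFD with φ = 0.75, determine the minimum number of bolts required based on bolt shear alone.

10 bolts

A_b = π·1²/4 = 0.7854 in².
Per-bolt design strength φR_n = 0.75 × 68 × 0.7854 × 2 = 80.11 kips.
n ≥ 760 / 80.11 = 9.487 → use 10 bolts.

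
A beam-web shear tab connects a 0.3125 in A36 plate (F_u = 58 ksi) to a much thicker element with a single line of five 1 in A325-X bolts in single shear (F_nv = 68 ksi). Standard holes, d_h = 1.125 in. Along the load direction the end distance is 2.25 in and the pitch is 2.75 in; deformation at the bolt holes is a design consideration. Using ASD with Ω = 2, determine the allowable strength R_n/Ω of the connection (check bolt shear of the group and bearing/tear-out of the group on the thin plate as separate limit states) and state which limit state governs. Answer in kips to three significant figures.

Bolt shear: A_b = π·1²/4 = 0.7854 in²; R_n = 68 × 0.7854 × 5 × 1 = 267 kips → 267 / 2 = 134 kips.
Bearing (1.2 l_c t F_u ≤ 2.4 d t F_u): upper limit = 2.4·1·0.3125·58 = 43.5 kips.
  Edge l_c = 2.25 − 1.125/2 = 1.688 → r_n = 36.7 kips; interior l_c = 2.75 − 1.125 = 1.625 → r_n = 35.34 kips.
  R_n,bearing = 1·36.7 + 4·35.34 = 178.1 kips → 178.1 / 2 = 89 kips.
Bearing governs: 89 kips.

89 kips (bearing governs)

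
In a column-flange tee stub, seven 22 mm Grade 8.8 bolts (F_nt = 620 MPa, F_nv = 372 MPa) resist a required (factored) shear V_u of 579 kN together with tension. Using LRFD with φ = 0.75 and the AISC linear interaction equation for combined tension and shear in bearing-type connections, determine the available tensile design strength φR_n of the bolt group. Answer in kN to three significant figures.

A_b = π·22²/4 = 380.1 mm²; f_rv = 579 × 1000 / (7 × 380.1) = 217.6 MPa.
F'_nt = 1.3 F_nt − (F_nt / φF_nv) f_rv = 1.3·620 − (620/(0.75·372))·217.6 = 322.5 MPa, capped at F_nt → F'_nt = 322.5 MPa.
R_n = F'_nt · A_b · n = 322.5 × 380.1 × 7 / 1000 = 858 kN.
Design strength φR_n = 0.75 × 858 = 644 kN.

644 kN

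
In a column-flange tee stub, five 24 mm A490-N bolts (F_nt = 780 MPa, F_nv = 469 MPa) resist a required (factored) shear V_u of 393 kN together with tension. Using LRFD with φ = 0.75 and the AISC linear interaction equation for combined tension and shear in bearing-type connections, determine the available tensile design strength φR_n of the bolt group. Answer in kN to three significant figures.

A_b = π·24²/4 = 452.4 mm²; f_rv = 393 × 1000 / (5 × 452.4) = 173.7 MPa.
F'_nt = 1.3 F_nt − (F_nt / φF_nv) f_rv = 1.3·780 − (780/(0.75·469))·173.7 = 628.7 MPa, capped at F_nt → F'_nt = 628.7 MPa.
R_n = F'_nt · A_b · n = 628.7 × 452.4 × 5 / 1000 = 1422 kN.
Design strength φR_n = 0.75 × 1422 = 1070 kN.

1070 kN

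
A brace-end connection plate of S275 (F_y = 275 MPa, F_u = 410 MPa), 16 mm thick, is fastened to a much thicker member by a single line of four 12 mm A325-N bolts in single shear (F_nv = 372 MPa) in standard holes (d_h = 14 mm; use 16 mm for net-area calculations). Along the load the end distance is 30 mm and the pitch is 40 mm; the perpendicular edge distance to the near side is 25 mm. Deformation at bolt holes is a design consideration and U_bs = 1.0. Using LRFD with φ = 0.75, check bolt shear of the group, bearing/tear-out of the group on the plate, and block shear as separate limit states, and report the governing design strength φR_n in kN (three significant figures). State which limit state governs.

126 kN (bolt shear governs)

Bolt shear: A_b = π·12²/4 = 113.1 mm²; R_n = 372 × 113.1 × 4 × 1 / 1000 = 168.3 kN → 0.75 × 168.3 = 126 kN.
Bearing: edge l_c = 23, r_n = 181.1 kN; interior l_c = 26, r_n = 188.9 kN; R_n = 181.1 + 3·188.9 = 747.8 kN → 561 kN.
Block shear: A_gv = 2400, A_nv = 1504, A_nt = 272 mm²; R_n = min(0.6F_uA_nv, 0.6F_yA_gv) + U_bs·F_u·A_nt = 481.5 kN → 361 kN.
Bolt shear governs: 126 kN.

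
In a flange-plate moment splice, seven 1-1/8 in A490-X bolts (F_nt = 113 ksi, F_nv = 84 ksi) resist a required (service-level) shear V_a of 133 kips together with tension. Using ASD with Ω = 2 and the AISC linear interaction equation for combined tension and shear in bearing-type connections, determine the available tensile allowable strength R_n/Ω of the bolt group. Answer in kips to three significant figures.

332 kips

A_b = π·1.125²/4 = 0.994 in²; f_rv = 133 / (7 × 0.994) = 19.11 ksi.
F'_nt = 1.3 F_nt − (Ω F_nt / F_nv) f_rv = 1.3·113 − (2·113/84)·19.11 = 95.47 ksi, capped at F_nt → F'_nt = 95.47 ksi.
R_n = F'_nt · A_b · n = 95.47 × 0.994 × 7 = 664.3 kips.
Allowable strength R_n/Ω = 664.3 / 2 = 332 kips.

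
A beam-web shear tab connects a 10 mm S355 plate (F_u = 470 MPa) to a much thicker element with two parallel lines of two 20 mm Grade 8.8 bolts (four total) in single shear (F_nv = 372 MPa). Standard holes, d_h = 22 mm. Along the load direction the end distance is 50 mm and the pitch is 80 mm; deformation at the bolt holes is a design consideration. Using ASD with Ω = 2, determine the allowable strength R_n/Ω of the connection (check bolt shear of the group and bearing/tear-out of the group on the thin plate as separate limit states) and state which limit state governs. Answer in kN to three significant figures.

234 kN (bolt shear governs)

Bolt shear: A_b = π·20²/4 = 314.2 mm²; R_n = 372 × 314.2 × 4 × 1 / 1000 = 467.5 kN → 467.5 / 2 = 234 kN.
Bearing (1.2 l_c t F_u ≤ 2.4 d t F_u): upper limit = 2.4·20·10·470 / 1000 = 225.6 kN.
  Edge l_c = 50 − 22/2 = 39 → r_n = 220 kN; interior l_c = 80 − 22 = 58 → r_n = 225.6 kN.
  R_n,bearing = 2·220 + 2·225.6 = 891.1 kN → 891.1 / 2 = 446 kN.
Bolt shear governs: 234 kN.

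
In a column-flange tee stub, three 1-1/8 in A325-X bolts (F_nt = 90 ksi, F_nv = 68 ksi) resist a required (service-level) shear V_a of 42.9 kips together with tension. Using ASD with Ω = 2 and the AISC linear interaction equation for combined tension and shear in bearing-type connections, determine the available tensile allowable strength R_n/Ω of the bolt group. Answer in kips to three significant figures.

118 kips

A_b = π·1.125²/4 = 0.994 in²; f_rv = 42.9 / (3 × 0.994) = 14.39 ksi.
F'_nt = 1.3 F_nt − (Ω F_nt / F_nv) f_rv = 1.3·90 − (2·90/68)·14.39 = 78.92 ksi, capped at F_nt → F'_nt = 78.92 ksi.
R_n = F'_nt · A_b · n = 78.92 × 0.994 × 3 = 235.3 kips.
Allowable strength R_n/Ω = 235.3 / 2 = 118 kips.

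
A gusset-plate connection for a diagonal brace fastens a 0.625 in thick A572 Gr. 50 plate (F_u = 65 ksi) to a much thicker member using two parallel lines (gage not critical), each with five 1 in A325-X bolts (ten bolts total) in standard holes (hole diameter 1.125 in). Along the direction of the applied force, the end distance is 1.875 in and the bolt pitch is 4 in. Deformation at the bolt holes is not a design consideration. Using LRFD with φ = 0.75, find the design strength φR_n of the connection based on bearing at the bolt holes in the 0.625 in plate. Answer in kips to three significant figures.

Per bolt r_n = 1.5 l_c t F_u ≤ 3.0 d t F_u; upper limit = 3.0 × 1 × 0.625 × 65 = 121.9 kips.
Edge bolt: l_c = 1.875 − 1.125/2 = 1.312 in → 1.5 × 1.312 × 0.625 × 65 = 79.98 → r_n = 79.98 kips.
Interior bolts: l_c = 4 − 1.125 = 2.875 in → 1.5 × 2.875 × 0.625 × 65 = 175.2 → r_n = 121.9 kips.
R_n = 2 × 79.98 + 8 × 121.9 = 1135 kips.
Design strength φR_n = 0.75 × 1135 = 851 kips.

851 kips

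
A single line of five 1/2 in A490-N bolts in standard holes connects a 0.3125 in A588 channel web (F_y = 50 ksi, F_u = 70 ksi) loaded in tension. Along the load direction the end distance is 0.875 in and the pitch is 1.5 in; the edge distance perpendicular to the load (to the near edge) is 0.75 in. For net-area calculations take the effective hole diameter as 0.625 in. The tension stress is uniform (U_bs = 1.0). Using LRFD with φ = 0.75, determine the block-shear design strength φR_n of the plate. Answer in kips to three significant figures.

47.2 kips

Shear plane L_v = 0.875 + 4·1.5 = 6.875 in; A_gv = 6.875 × 0.3125 = 2.148 in².
A_nv = (6.875 − 4.5·0.625) × 0.3125 = 1.27 in².
A_nt = (0.75 − 0.5·0.625) × 0.3125 = 0.1367 in².
0.6 F_u A_nv = 53.32 kips; 0.6 F_y A_gv = 64.45 kips → shear rupture governs the shear term.
R_n = 53.32 + 1.0 × 70 × 0.1367 = 62.89 kips.
Design strength φR_n = 0.75 × 62.89 = 47.2 kips.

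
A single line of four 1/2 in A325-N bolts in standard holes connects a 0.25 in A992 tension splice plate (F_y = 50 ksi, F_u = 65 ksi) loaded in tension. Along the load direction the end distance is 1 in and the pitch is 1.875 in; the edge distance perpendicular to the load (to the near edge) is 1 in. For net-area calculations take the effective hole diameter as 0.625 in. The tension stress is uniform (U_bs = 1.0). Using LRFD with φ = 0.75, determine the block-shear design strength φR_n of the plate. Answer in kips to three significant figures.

40.8 kips

Shear plane L_v = 1 + 3·1.875 = 6.625 in; A_gv = 6.625 × 0.25 = 1.656 in².
A_nv = (6.625 − 3.5·0.625) × 0.25 = 1.109 in².
A_nt = (1 − 0.5·0.625) × 0.25 = 0.1719 in².
0.6 F_u A_nv = 43.27 kips; 0.6 F_y A_gv = 49.69 kips → shear rupture governs the shear term.
R_n = 43.27 + 1.0 × 65 × 0.1719 = 54.44 kips.
Design strength φR_n = 0.75 × 54.44 = 40.8 kips.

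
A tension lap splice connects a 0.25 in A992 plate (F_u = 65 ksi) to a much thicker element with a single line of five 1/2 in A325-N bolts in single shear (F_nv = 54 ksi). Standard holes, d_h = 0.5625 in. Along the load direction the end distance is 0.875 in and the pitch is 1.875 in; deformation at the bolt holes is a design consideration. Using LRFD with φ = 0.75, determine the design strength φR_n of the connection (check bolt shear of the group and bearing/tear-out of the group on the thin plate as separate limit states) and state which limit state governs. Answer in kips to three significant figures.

39.8 kips (bolt shear governs)

Bolt shear: A_b = π·0.5²/4 = 0.1963 in²; R_n = 54 × 0.1963 × 5 × 1 = 53.01 kips → 0.75 × 53.01 = 39.8 kips.
Bearing (1.2 l_c t F_u ≤ 2.4 d t F_u): upper limit = 2.4·0.5·0.25·65 = 19.5 kips.
  Edge l_c = 0.875 − 0.5625/2 = 0.5938 → r_n = 11.58 kips; interior l_c = 1.875 − 0.5625 = 1.312 → r_n = 19.5 kips.
  R_n,bearing = 1·11.58 + 4·19.5 = 89.58 kips → 0.75 × 89.58 = 67.2 kips.
Bolt shear governs: 39.8 kips.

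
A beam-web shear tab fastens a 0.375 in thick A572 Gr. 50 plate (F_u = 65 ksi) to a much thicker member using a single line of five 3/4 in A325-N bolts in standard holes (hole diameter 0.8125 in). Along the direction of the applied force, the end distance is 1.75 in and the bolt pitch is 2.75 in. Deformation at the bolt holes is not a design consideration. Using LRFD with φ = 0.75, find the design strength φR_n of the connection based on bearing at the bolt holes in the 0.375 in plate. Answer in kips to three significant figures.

201 kips

Per bolt r_n = 1.5 l_c t F_u ≤ 3.0 d t F_u; upper limit = 3.0 × 0.75 × 0.375 × 65 = 54.84 kips.
Edge bolt: l_c = 1.75 − 0.8125/2 = 1.344 in → 1.5 × 1.344 × 0.375 × 65 = 49.13 → r_n = 49.13 kips.
Interior bolts: l_c = 2.75 − 0.8125 = 1.938 in → 1.5 × 1.938 × 0.375 × 65 = 70.84 → r_n = 54.84 kips.
R_n = 1 × 49.13 + 4 × 54.84 = 268.5 kips.
Design strength φR_n = 0.75 × 268.5 = 201 kips.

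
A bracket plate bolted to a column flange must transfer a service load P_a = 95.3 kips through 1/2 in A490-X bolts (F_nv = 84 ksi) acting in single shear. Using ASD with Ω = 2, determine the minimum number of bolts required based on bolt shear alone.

A_b = π·0.5²/4 = 0.1963 in².
Per-bolt allowable strength R_n/Ω = 84 × 0.1963 × 1 / 2 = 8.247 kips.
n ≥ 95.3 / 8.247 = 11.56 → use 12 bolts.

12 bolts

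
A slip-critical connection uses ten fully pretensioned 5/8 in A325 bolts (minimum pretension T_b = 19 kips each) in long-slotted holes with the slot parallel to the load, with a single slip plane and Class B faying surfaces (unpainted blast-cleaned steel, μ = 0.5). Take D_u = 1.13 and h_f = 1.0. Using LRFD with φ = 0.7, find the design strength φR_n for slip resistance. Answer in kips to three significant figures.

75.1 kips

R_n = μ · D_u · h_f · T_b · n_s · n_b = 0.5 × 1.13 × 1.0 × 19 × 1 × 10 = 107.3 kips.
Design strength φR_n = 0.7 × 107.3 = 75.1 kips.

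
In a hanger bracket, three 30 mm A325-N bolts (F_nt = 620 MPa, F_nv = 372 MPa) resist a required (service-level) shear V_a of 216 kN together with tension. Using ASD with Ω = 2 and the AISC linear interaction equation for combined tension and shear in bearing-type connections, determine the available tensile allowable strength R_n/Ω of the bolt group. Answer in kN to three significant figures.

495 kN

A_b = π·30²/4 = 706.9 mm²; f_rv = 216 × 1000 / (3 × 706.9) = 101.9 MPa.
F'_nt = 1.3 F_nt − (Ω F_nt / F_nv) f_rv = 1.3·620 − (2·620/372)·101.9 = 466.5 MPa, capped at F_nt → F'_nt = 466.5 MPa.
R_n = F'_nt · A_b · n = 466.5 × 706.9 × 3 / 1000 = 989.2 kN.
Allowable strength R_n/Ω = 989.2 / 2 = 495 kN.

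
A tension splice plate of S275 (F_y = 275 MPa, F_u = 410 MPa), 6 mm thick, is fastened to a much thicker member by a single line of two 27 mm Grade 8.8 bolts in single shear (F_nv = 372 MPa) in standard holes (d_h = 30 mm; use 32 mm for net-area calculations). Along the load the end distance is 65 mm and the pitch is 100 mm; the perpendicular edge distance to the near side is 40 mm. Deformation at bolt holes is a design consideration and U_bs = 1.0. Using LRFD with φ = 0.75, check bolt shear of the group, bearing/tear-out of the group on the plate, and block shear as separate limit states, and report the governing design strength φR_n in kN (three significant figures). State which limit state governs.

Bolt shear: A_b = π·27²/4 = 572.6 mm²; R_n = 372 × 572.6 × 2 × 1 / 1000 = 426 kN → 0.75 × 426 = 319 kN.
Bearing: edge l_c = 50, r_n = 147.6 kN; interior l_c = 70, r_n = 159.4 kN; R_n = 147.6 + 1·159.4 = 307 kN → 230 kN.
Block shear: A_gv = 990, A_nv = 702, A_nt = 144 mm²; R_n = min(0.6F_uA_nv, 0.6F_yA_gv) + U_bs·F_u·A_nt = 222.4 kN → 167 kN.
Block shear governs: 167 kN.

167 kN (block shear governs)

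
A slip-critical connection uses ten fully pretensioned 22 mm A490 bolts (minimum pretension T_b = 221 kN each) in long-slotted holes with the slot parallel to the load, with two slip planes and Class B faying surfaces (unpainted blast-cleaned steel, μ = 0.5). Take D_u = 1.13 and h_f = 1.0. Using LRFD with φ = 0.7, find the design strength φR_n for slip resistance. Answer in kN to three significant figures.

R_n = μ · D_u · h_f · T_b · n_s · n_b = 0.5 × 1.13 × 1.0 × 221 × 2 × 10 = 2497 kN.
Design strength φR_n = 0.7 × 2497 = 1750 kN.

1750 kN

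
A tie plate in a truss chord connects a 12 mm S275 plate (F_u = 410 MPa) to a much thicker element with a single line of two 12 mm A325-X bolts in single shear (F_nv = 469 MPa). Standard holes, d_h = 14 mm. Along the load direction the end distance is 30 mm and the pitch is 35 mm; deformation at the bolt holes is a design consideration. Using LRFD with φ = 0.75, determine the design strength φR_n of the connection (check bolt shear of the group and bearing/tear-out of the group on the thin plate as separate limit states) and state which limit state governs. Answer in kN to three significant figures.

Bolt shear: A_b = π·12²/4 = 113.1 mm²; R_n = 469 × 113.1 × 2 × 1 / 1000 = 106.1 kN → 0.75 × 106.1 = 79.6 kN.
Bearing (1.2 l_c t F_u ≤ 2.4 d t F_u): upper limit = 2.4·12·12·410 / 1000 = 141.7 kN.
  Edge l_c = 30 − 14/2 = 23 → r_n = 135.8 kN; interior l_c = 35 − 14 = 21 → r_n = 124 kN.
  R_n,bearing = 1·135.8 + 1·124 = 259.8 kN → 0.75 × 259.8 = 195 kN.
Bolt shear governs: 79.6 kN.

79.6 kN (bolt shear governs)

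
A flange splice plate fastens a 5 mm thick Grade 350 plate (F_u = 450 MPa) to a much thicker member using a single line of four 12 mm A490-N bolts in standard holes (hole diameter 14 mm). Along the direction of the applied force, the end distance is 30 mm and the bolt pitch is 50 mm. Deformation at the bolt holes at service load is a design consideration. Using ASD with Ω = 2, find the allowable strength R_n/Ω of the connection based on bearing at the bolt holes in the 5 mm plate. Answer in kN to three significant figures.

Per bolt r_n = 1.2 l_c t F_u ≤ 2.4 d t F_u; upper limit = 2.4 × 12 × 5 × 450 / 1000 = 64.8 kN.
Edge bolt: l_c = 30 − 14/2 = 23 mm → 1.2 × 23 × 5 × 450 / 1000 = 62.1 → r_n = 62.1 kN.
Interior bolts: l_c = 50 − 14 = 36 mm → 1.2 × 36 × 5 × 450 / 1000 = 97.2 → r_n = 64.8 kN.
R_n = 1 × 62.1 + 3 × 64.8 = 256.5 kN.
Allowable strength R_n/Ω = 256.5 / 2 = 128 kN.

128 kN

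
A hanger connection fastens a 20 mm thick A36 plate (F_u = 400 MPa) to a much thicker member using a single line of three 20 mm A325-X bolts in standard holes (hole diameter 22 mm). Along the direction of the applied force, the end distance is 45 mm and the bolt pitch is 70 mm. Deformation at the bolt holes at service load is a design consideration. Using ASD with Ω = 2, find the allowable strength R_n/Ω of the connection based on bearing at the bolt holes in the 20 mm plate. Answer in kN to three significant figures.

Per bolt r_n = 1.2 l_c t F_u ≤ 2.4 d t F_u; upper limit = 2.4 × 20 × 20 × 400 / 1000 = 384 kN.
Edge bolt: l_c = 45 − 22/2 = 34 mm → 1.2 × 34 × 20 × 400 / 1000 = 326.4 → r_n = 326.4 kN.
Interior bolts: l_c = 70 − 22 = 48 mm → 1.2 × 48 × 20 × 400 / 1000 = 460.8 → r_n = 384 kN.
R_n = 1 × 326.4 + 2 × 384 = 1094 kN.
Allowable strength R_n/Ω = 1094 / 2 = 547 kN.

547 kN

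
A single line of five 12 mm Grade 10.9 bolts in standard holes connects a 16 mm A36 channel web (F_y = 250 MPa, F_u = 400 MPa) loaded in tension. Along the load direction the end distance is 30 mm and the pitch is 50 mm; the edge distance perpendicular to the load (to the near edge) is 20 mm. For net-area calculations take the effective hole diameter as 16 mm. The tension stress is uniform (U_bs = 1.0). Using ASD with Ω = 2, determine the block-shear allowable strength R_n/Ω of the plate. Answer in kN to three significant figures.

Shear plane L_v = 30 + 4·50 = 230 mm; A_gv = 230 × 16 = 3680 mm².
A_nv = (230 − 4.5·16) × 16 = 2528 mm².
A_nt = (20 − 0.5·16) × 16 = 192 mm².
0.6 F_u A_nv = 606.7 kN; 0.6 F_y A_gv = 552 kN → shear yielding governs the shear term.
R_n = 552 + 1.0 × 400 × 192 / 1000 = 628.8 kN.
Allowable strength R_n/Ω = 628.8 / 2 = 314 kN.

314 kN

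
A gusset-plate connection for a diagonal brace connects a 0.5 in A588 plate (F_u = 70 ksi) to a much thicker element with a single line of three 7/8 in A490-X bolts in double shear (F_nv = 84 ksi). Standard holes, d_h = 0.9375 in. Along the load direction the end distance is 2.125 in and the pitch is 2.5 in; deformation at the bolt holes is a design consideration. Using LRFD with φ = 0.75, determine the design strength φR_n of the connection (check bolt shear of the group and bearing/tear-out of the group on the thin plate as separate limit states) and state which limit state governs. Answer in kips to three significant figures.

Bolt shear: A_b = π·0.875²/4 = 0.6013 in²; R_n = 84 × 0.6013 × 3 × 2 = 303.1 kips → 0.75 × 303.1 = 227 kips.
Bearing (1.2 l_c t F_u ≤ 2.4 d t F_u): upper limit = 2.4·0.875·0.5·70 = 73.5 kips.
  Edge l_c = 2.125 − 0.9375/2 = 1.656 → r_n = 69.56 kips; interior l_c = 2.5 − 0.9375 = 1.562 → r_n = 65.62 kips.
  R_n,bearing = 1·69.56 + 2·65.62 = 200.8 kips → 0.75 × 200.8 = 151 kips.
Bearing governs: 151 kips.

151 kips (bearing governs)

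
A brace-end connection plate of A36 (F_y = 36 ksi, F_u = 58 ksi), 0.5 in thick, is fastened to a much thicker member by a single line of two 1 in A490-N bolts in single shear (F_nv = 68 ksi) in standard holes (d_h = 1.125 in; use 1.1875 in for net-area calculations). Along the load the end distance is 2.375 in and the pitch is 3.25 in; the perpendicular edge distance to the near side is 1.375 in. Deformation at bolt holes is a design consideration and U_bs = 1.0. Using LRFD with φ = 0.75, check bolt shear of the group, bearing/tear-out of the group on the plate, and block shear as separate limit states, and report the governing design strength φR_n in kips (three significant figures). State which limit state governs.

62.6 kips (block shear governs)

Bolt shear: A_b = π·1²/4 = 0.7854 in²; R_n = 68 × 0.7854 × 2 × 1 = 106.8 kips → 0.75 × 106.8 = 80.1 kips.
Bearing: edge l_c = 1.812, r_n = 63.07 kips; interior l_c = 2.125, r_n = 69.6 kips; R_n = 63.07 + 1·69.6 = 132.7 kips → 99.5 kips.
Block shear: A_gv = 2.812, A_nv = 1.922, A_nt = 0.3906 in²; R_n = min(0.6F_uA_nv, 0.6F_yA_gv) + U_bs·F_u·A_nt = 83.41 kips → 62.6 kips.
Block shear governs: 62.6 kips.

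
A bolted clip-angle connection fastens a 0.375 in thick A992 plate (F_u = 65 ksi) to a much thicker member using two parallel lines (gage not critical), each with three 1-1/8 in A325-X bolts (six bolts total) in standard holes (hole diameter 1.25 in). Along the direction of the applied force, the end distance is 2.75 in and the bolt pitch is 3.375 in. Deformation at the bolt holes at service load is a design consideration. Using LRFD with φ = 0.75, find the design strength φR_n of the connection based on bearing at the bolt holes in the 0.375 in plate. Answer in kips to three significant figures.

280 kips

Per bolt r_n = 1.2 l_c t F_u ≤ 2.4 d t F_u; upper limit = 2.4 × 1.125 × 0.375 × 65 = 65.81 kips.
Edge bolt: l_c = 2.75 − 1.25/2 = 2.125 in → 1.2 × 2.125 × 0.375 × 65 = 62.16 → r_n = 62.16 kips.
Interior bolts: l_c = 3.375 − 1.25 = 2.125 in → 1.2 × 2.125 × 0.375 × 65 = 62.16 → r_n = 62.16 kips.
R_n = 2 × 62.16 + 4 × 62.16 = 372.9 kips.
Design strength φR_n = 0.75 × 372.9 = 280 kips.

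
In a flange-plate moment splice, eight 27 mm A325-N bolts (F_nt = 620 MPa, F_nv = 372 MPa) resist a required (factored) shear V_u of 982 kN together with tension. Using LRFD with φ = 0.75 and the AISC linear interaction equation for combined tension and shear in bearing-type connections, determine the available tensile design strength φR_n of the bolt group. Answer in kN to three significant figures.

A_b = π·27²/4 = 572.6 mm²; f_rv = 982 × 1000 / (8 × 572.6) = 214.4 MPa.
F'_nt = 1.3 F_nt − (F_nt / φF_nv) f_rv = 1.3·620 − (620/(0.75·372))·214.4 = 329.6 MPa, capped at F_nt → F'_nt = 329.6 MPa.
R_n = F'_nt · A_b · n = 329.6 × 572.6 × 8 / 1000 = 1510 kN.
Design strength φR_n = 0.75 × 1510 = 1130 kN.

1130 kN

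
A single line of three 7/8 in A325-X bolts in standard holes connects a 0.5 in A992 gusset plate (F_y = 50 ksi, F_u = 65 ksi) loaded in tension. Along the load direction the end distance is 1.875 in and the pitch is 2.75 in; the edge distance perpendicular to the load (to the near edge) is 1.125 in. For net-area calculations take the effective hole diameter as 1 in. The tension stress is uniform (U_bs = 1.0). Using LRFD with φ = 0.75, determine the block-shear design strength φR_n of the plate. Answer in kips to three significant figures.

Shear plane L_v = 1.875 + 2·2.75 = 7.375 in; A_gv = 7.375 × 0.5 = 3.688 in².
A_nv = (7.375 − 2.5·1) × 0.5 = 2.438 in².
A_nt = (1.125 − 0.5·1) × 0.5 = 0.3125 in².
0.6 F_u A_nv = 95.06 kips; 0.6 F_y A_gv = 110.6 kips → shear rupture governs the shear term.
R_n = 95.06 + 1.0 × 65 × 0.3125 = 115.4 kips.
Design strength φR_n = 0.75 × 115.4 = 86.5 kips.

86.5 kips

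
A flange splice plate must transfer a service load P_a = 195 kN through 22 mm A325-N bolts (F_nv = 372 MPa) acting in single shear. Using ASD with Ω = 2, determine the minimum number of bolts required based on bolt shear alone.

A_b = π·22²/4 = 380.1 mm².
Per-bolt allowable strength R_n/Ω = 372 × 380.1 × 1 / 1000 / 2 = 70.7 kN.
n ≥ 195 / 70.7 = 2.758 → use 3 bolts.

3 bolts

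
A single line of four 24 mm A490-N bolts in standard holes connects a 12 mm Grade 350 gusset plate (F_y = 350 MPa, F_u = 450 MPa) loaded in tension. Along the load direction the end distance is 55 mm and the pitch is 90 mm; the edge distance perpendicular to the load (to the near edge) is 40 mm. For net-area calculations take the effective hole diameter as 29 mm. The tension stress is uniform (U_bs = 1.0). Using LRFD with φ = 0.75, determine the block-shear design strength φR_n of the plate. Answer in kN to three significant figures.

Shear plane L_v = 55 + 3·90 = 325 mm; A_gv = 325 × 12 = 3900 mm².
A_nv = (325 − 3.5·29) × 12 = 2682 mm².
A_nt = (40 − 0.5·29) × 12 = 306 mm².
0.6 F_u A_nv = 724.1 kN; 0.6 F_y A_gv = 819 kN → shear rupture governs the shear term.
R_n = 724.1 + 1.0 × 450 × 306 / 1000 = 861.8 kN.
Design strength φR_n = 0.75 × 861.8 = 646 kN.

646 kN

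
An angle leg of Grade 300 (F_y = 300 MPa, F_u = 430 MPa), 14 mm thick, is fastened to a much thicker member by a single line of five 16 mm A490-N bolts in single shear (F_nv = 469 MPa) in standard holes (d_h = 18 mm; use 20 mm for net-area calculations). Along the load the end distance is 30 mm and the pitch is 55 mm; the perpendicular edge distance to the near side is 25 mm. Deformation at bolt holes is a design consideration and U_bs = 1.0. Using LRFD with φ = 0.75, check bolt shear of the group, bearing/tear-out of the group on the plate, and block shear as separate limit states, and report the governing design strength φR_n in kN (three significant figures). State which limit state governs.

Bolt shear: A_b = π·16²/4 = 201.1 mm²; R_n = 469 × 201.1 × 5 × 1 / 1000 = 471.5 kN → 0.75 × 471.5 = 354 kN.
Bearing: edge l_c = 21, r_n = 151.7 kN; interior l_c = 37, r_n = 231.2 kN; R_n = 151.7 + 4·231.2 = 1076 kN → 807 kN.
Block shear: A_gv = 3500, A_nv = 2240, A_nt = 210 mm²; R_n = min(0.6F_uA_nv, 0.6F_yA_gv) + U_bs·F_u·A_nt = 668.2 kN → 501 kN.
Bolt shear governs: 354 kN.

354 kN (bolt shear governs)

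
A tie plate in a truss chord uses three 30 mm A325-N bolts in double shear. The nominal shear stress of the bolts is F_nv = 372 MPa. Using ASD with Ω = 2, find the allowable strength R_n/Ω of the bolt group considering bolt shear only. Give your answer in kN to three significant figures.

789 kN

A_b = π × 30² / 4 = 706.9 mm².
R_n = F_nv · A_b · n · n_s = 372 × 706.9 × 3 × 2 / 1000 = 1578 kN.
Allowable strength R_n/Ω = 1578 / 2 = 789 kN.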